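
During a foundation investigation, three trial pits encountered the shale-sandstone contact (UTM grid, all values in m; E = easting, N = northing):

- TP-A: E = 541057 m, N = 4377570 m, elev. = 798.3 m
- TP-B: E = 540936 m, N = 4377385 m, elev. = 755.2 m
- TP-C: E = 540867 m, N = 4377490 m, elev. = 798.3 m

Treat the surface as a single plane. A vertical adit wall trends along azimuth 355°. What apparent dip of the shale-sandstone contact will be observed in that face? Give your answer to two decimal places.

Two edge vectors: TP-A→TP-B = (-121, -185, -43.1), TP-A→TP-C = (-190, -80, 0).
Normal n = (TP-A→TP-B) × (TP-A→TP-C) = (-3448, 8189, -25470).
So ∂z/∂E = −n_x/n_z = −0.13537 and ∂z/∂N = −n_y/n_z = 0.32152.
Unit vector along 355° is (sin 355°, cos 355°) = (-0.0872, 0.9962).
Slope in that direction = a·(-0.0872) + b·(0.9962) = 0.33209.
Apparent dip = arctan|0.33209| = 18.37° (true dip is 19.2°, so apparent ≤ true as expected).

18.37°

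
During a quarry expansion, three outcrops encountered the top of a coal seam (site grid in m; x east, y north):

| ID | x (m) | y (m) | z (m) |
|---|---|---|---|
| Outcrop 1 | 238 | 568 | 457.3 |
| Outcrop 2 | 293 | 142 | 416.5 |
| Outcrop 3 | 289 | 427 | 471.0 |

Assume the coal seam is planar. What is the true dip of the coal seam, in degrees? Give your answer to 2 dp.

Two edge vectors: Outcrop 1→Outcrop 2 = (55, -426, -40.8), Outcrop 1→Outcrop 3 = (51, -141, 13.7).
Normal n = (Outcrop 1→Outcrop 2) × (Outcrop 1→Outcrop 3) = (-11589, -2834.3, 13971).
So ∂z/∂x = −n_x/n_z = 0.82950 and ∂z/∂y = −n_y/n_z = 0.20287.
Gradient magnitude |∇z| = √(a² + b²) = √(0.68808 + 0.04116) = 0.85395.
True dip = arctan(0.85395) = 40.50°, dipping toward WSW (azimuth ≈ 256°).

40.50°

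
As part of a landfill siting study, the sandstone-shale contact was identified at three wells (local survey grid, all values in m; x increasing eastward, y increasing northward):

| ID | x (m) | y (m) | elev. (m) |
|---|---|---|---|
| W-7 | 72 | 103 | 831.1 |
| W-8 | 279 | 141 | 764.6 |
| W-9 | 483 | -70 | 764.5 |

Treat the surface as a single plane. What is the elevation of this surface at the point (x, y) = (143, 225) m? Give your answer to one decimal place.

Two edge vectors: W-7→W-8 = (207, 38, -66.5), W-7→W-9 = (411, -173, -66.6).
Normal n = (W-7→W-8) × (W-7→W-9) = (-14035.3, -13545.3, -51429).
So ∂z/∂x = −n_x/n_z = −0.27291 and ∂z/∂y = −n_y/n_z = −0.26338.
Intercept c from W-7: 831.1 + 19.65 + 27.13 = 877.88.
At (143, 225): z = −39.0 − 59.3 + 877.88 = 779.6 m.

779.6 m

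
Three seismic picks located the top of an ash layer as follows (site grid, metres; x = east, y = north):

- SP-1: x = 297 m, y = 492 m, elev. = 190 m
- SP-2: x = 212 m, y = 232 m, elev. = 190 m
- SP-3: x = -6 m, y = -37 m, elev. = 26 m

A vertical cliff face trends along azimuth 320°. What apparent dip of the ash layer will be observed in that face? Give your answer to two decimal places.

48.40°

Let the plane be z = a·x + b·y + c.
SP-2−SP-1: −85a − 260b = 0;  SP-3−SP-1: −303a − 529b = −164.
Solving gives a = 1.26098, b = −0.41224.
Unit vector along 320° is (sin 320°, cos 320°) = (-0.6428, 0.7660).
Slope in that direction = a·(-0.6428) + b·(0.7660) = −1.12634.
Apparent dip = arctan|1.12634| = 48.40° (true dip is 53.0°, so apparent ≤ true as expected).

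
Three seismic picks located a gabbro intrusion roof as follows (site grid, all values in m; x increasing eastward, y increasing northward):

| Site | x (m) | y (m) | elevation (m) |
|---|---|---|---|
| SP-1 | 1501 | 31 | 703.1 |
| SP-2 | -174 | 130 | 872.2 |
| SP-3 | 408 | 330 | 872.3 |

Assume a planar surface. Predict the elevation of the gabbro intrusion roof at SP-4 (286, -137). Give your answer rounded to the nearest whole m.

Two edge vectors: SP-1→SP-2 = (-1675, 99, 169.1), SP-1→SP-3 = (-1093, 299, 169.2).
Normal n = (SP-1→SP-2) × (SP-1→SP-3) = (-33810.1, 98583.7, -392618).
So ∂z/∂x = −n_x/n_z = −0.08611 and ∂z/∂y = −n_y/n_z = 0.25109.
Intercept c from SP-1: 703.1 + 129.26 − 7.78 = 824.57.
At (286, -137): z = −24.6 − 34.4 + 824.57 = 765.5 m.

766 m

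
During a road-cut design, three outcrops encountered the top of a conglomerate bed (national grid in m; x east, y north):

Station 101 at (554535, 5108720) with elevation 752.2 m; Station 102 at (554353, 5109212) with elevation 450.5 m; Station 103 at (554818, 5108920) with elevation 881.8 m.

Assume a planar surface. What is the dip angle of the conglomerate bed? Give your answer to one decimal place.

38.3°

Two edge vectors: Station 101→Station 102 = (-182, 492, -301.7), Station 101→Station 103 = (283, 200, 129.6).
Normal n = (Station 101→Station 102) × (Station 101→Station 103) = (124103.2, -61793.9, -175636).
So ∂z/∂x = −n_x/n_z = 0.70659 and ∂z/∂y = −n_y/n_z = −0.35183.
Gradient magnitude |∇z| = √(a² + b²) = √(0.49927 + 0.12378) = 0.78934.
True dip = arctan(0.78934) = 38.3°, dipping toward WNW (azimuth ≈ 296°).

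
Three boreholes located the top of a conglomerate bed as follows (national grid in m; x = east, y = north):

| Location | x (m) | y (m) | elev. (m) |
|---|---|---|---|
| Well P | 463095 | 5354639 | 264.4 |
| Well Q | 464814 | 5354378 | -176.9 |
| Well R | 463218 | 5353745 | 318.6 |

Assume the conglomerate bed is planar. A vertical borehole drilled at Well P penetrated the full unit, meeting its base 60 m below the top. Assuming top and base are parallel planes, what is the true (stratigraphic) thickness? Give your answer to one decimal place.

57.6 m

Let the plane be z = a·x + b·y + c.
Well Q−Well P: 1719a − 261b = −441.3;  Well R−Well P: 123a − 894b = 54.2.
Solving gives a = −0.27160, b = −0.09799.
|∇z| = √(a²+b²) = 0.28874, so dip δ = arctan(0.28874) = 16.11°.
True thickness = vertical thickness × cos δ = 60 × cos 16.11° = 57.6 m.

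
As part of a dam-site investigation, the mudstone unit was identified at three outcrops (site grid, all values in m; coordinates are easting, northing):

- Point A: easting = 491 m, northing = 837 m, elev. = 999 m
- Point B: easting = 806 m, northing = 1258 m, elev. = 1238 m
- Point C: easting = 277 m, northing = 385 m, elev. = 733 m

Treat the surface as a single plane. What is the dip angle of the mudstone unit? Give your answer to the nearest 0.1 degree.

Two edge vectors: Point A→Point B = (315, 421, 239), Point A→Point C = (-214, -452, -266).
Normal n = (Point A→Point B) × (Point A→Point C) = (-3958, 32644, -52286).
So ∂z/∂easting = −n_x/n_z = −0.07570 and ∂z/∂northing = −n_y/n_z = 0.62434.
Gradient magnitude |∇z| = √(a² + b²) = √(0.00573 + 0.38979) = 0.62891.
True dip = arctan(0.62891) = 32.2°, dipping toward S (azimuth ≈ 173°).

32.2°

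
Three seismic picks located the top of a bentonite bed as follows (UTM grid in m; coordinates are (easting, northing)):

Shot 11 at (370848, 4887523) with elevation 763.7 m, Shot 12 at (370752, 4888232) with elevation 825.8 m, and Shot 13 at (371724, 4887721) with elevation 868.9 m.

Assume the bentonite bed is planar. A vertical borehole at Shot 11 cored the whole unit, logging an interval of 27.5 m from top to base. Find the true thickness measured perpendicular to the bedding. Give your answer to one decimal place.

Let the plane be z = a·E + b·N + c.
Shot 12−Shot 11: −96a + 709b = 62.1;  Shot 13−Shot 11: 876a + 198b = 105.2.
Solving gives a = 0.09732, b = 0.10076.
|∇z| = √(a²+b²) = 0.14009, so dip δ = arctan(0.14009) = 7.97°.
True thickness = vertical thickness × cos δ = 27.5 × cos 7.97° = 27.2 m.

27.2 m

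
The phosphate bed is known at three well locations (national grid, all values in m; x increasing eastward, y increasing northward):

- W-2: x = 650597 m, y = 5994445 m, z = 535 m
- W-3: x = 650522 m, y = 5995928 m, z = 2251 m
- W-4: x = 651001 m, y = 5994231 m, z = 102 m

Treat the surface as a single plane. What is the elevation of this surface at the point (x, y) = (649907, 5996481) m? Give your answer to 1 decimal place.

Let the plane be z = a·x + b·y + c.
W-3−W-2: −75a + 1483b = 1716;  W-4−W-2: 404a − 214b = −433.
Solving gives a = −0.471486000, b = 1.133269420.
Then c = 535 − a·650597 − b·5994445 = −6486038.83.
At (649907, 5996481): z = −306422.1 + 6795628.5 − 6486038.83 = 3167.7 m.

3167.7 m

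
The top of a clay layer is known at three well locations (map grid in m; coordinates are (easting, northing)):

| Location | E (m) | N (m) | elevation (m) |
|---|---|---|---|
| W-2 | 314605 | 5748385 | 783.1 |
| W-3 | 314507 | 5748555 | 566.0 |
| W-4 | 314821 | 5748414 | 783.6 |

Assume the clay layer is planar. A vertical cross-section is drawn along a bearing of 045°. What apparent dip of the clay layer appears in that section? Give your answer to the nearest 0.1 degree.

Two edge vectors: W-2→W-3 = (-98, 170, -217.1), W-2→W-4 = (216, 29, 0.5).
Normal n = (W-2→W-3) × (W-2→W-4) = (6380.9, -46844.6, -39562).
So ∂z/∂E = −n_x/n_z = 0.16129 and ∂z/∂N = −n_y/n_z = −1.18408.
Unit vector along 045° is (sin 45°, cos 45°) = (0.7071, 0.7071).
Slope in that direction = a·(0.7071) + b·(0.7071) = −0.72322.
Apparent dip = arctan|0.72322| = 35.9° (true dip is 50.1°, so apparent ≤ true as expected).

35.9°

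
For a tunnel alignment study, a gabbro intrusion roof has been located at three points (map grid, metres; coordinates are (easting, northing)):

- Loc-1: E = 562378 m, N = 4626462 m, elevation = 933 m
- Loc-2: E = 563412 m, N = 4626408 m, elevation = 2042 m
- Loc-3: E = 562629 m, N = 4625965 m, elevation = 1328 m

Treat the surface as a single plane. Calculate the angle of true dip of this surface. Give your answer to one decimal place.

47.5°

Two edge vectors: Loc-1→Loc-2 = (1034, -54, 1109), Loc-1→Loc-3 = (251, -497, 395).
Normal n = (Loc-1→Loc-2) × (Loc-1→Loc-3) = (529843, -130071, -500344).
So ∂z/∂E = −n_x/n_z = 1.05896 and ∂z/∂N = −n_y/n_z = −0.25996.
Gradient magnitude |∇z| = √(a² + b²) = √(1.12139 + 0.06758) = 1.09040.
True dip = arctan(1.09040) = 47.5°, dipping toward WNW (azimuth ≈ 284°).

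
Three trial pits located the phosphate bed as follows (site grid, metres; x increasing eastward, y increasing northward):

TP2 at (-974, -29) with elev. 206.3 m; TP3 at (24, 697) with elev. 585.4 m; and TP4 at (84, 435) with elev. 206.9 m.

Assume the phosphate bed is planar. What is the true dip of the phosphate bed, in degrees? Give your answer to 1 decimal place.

Two edge vectors: TP2→TP3 = (998, 726, 379.1), TP2→TP4 = (1058, 464, 0.6).
Normal n = (TP2→TP3) × (TP2→TP4) = (-175466.8, 400489, -305036).
So ∂z/∂x = −n_x/n_z = −0.57523 and ∂z/∂y = −n_y/n_z = 1.31292.
Gradient magnitude |∇z| = √(a² + b²) = √(0.33089 + 1.72377) = 1.43341.
True dip = arctan(1.43341) = 55.1°, dipping toward SSE (azimuth ≈ 156°).

55.1°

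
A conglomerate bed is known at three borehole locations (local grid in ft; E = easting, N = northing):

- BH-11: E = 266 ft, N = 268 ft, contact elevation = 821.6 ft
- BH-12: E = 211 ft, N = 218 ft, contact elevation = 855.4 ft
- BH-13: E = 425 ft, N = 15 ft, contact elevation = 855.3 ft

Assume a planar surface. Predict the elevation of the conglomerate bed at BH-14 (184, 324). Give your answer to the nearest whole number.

Two edge vectors: BH-11→BH-12 = (-55, -50, 33.8), BH-11→BH-13 = (159, -253, 33.7).
Normal n = (BH-11→BH-12) × (BH-11→BH-13) = (6866.4, 7227.7, 21865).
So ∂z/∂E = −n_x/n_z = −0.31404 and ∂z/∂N = −n_y/n_z = −0.33056.
Intercept c from BH-11: 821.6 + 83.53 + 88.59 = 993.72.
At (184, 324): z = −57.8 − 107.1 + 993.72 = 828.8 ft.

829 ft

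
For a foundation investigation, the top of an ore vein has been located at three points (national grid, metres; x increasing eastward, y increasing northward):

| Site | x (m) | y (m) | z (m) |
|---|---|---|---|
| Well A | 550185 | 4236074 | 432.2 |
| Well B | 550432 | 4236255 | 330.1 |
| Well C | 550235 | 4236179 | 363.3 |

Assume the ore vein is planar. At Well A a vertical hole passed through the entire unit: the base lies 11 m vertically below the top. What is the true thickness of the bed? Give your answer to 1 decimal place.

9.0 m

Let the plane be z = a·x + b·y + c.
Well B−Well A: 247a + 181b = −102.1;  Well C−Well A: 50a + 105b = −68.9.
Solving gives a = 0.10367, b = −0.70556.
|∇z| = √(a²+b²) = 0.71313, so dip δ = arctan(0.71313) = 35.49°.
True thickness = vertical thickness × cos δ = 11 × cos 35.49° = 9.0 m.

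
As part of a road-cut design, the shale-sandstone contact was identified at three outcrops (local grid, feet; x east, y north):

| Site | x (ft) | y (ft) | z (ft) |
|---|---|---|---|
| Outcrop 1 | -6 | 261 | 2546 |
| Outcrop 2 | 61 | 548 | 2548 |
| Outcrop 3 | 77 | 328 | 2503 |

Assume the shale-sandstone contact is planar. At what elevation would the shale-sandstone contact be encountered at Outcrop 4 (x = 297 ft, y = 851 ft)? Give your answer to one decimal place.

Two edge vectors: Outcrop 1→Outcrop 2 = (67, 287, 2), Outcrop 1→Outcrop 3 = (83, 67, -43).
Normal n = (Outcrop 1→Outcrop 2) × (Outcrop 1→Outcrop 3) = (-12475, 3047, -19332).
So ∂z/∂x = −n_x/n_z = −0.64530 and ∂z/∂y = −n_y/n_z = 0.15761.
Intercept c from Outcrop 1: 2546 − 3.87 − 41.14 = 2500.99.
At (297, 851): z = −191.7 + 134.1 + 2500.99 = 2443.5 ft.

2443.5 ft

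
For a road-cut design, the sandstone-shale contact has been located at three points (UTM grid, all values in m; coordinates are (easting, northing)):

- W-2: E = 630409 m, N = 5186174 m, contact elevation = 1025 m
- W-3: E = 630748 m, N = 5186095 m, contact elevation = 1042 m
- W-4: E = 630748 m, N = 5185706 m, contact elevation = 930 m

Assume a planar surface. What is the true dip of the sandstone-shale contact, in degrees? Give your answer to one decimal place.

17.3°

Two edge vectors: W-2→W-3 = (339, -79, 17), W-2→W-4 = (339, -468, -95).
Normal n = (W-2→W-3) × (W-2→W-4) = (15461, 37968, -131871).
So ∂z/∂E = −n_x/n_z = 0.11724 and ∂z/∂N = −n_y/n_z = 0.28792.
Gradient magnitude |∇z| = √(a² + b²) = √(0.01375 + 0.08290) = 0.31087.
True dip = arctan(0.31087) = 17.3°, dipping toward SSW (azimuth ≈ 202°).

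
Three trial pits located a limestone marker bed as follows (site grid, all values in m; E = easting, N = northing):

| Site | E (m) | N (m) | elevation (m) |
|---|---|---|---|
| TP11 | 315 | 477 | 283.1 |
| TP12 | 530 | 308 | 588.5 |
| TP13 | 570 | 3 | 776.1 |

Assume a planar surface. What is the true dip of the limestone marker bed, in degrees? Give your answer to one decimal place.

49.0°

Let the plane be z = a·E + b·N + c.
TP12−TP11: 215a − 169b = 305.4;  TP13−TP11: 255a − 474b = 493.
Solving gives a = 1.04468, b = −0.47808.
Gradient magnitude |∇z| = √(a² + b²) = √(1.09135 + 0.22856) = 1.14887.
True dip = arctan(1.14887) = 49.0°, dipping toward WNW (azimuth ≈ 295°).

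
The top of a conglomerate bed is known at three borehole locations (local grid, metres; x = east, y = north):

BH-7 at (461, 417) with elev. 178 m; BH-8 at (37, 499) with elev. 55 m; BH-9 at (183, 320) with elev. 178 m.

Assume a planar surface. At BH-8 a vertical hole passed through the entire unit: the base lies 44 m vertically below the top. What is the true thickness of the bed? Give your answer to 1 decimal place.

38.3 m

Two edge vectors: BH-7→BH-8 = (-424, 82, -123), BH-7→BH-9 = (-278, -97, 0).
Normal n = (BH-7→BH-8) × (BH-7→BH-9) = (-11931, 34194, 63924).
So ∂z/∂x = −n_x/n_z = 0.18664 and ∂z/∂y = −n_y/n_z = −0.53492.
|∇z| = √(a²+b²) = 0.56654, so dip δ = arctan(0.56654) = 29.53°.
True thickness = vertical thickness × cos δ = 44 × cos 29.53° = 38.3 m.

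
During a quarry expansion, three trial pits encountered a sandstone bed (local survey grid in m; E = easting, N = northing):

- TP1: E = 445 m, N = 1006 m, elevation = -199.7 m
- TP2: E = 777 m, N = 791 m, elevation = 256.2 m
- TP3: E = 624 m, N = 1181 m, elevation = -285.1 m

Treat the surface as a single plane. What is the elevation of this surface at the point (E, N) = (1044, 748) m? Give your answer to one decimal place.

474.9 m

Let the plane be z = a·E + b·N + c.
TP2−TP1: 332a − 215b = 455.9;  TP3−TP1: 179a + 175b = −85.4.
Solving gives a = 0.635932, b = −1.138468.
Then c = -199.7 − a·445 − b·1006 = 662.61.
At (1044, 748): z = 663.9 − 851.6 + 662.61 = 474.9 m.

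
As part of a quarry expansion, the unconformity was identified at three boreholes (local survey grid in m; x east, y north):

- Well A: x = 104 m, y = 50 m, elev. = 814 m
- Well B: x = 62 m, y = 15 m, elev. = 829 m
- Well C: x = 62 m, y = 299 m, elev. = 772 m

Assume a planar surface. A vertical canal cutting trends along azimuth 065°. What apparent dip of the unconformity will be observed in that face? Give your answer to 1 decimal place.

14.4°

Two edge vectors: Well A→Well B = (-42, -35, 15), Well A→Well C = (-42, 249, -42).
Normal n = (Well A→Well B) × (Well A→Well C) = (-2265, -2394, -11928).
So ∂z/∂x = −n_x/n_z = −0.18989 and ∂z/∂y = −n_y/n_z = −0.20070.
Unit vector along 065° is (sin 65°, cos 65°) = (0.9063, 0.4226).
Slope in that direction = a·(0.9063) + b·(0.4226) = −0.25692.
Apparent dip = arctan|0.25692| = 14.4° (true dip is 15.4°, so apparent ≤ true as expected).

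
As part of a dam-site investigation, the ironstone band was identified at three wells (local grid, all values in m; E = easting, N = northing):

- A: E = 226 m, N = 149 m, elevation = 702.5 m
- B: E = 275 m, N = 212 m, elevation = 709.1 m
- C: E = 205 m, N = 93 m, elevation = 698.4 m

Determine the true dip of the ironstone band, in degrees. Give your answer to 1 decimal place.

Two edge vectors: A→B = (49, 63, 6.6), A→C = (-21, -56, -4.1).
Normal n = (A→B) × (A→C) = (111.3, 62.3, -1421).
So ∂z/∂E = −n_x/n_z = 0.07833 and ∂z/∂N = −n_y/n_z = 0.04384.
Gradient magnitude |∇z| = √(a² + b²) = √(0.00613 + 0.00192) = 0.08976.
True dip = arctan(0.08976) = 5.1°, dipping toward WSW (azimuth ≈ 241°).

5.1°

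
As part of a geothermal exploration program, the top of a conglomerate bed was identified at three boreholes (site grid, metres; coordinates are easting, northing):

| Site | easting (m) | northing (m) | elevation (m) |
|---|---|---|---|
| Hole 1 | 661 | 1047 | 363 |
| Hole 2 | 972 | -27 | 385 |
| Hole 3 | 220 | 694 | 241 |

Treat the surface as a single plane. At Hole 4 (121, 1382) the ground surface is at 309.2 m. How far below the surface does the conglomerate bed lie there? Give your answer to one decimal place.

58.4 m

Let the plane be z = a·easting + b·northing + c.
Hole 2−Hole 1: 311a − 1074b = 22;  Hole 3−Hole 1: −441a − 353b = −122.
Solving gives a = 0.237898, b = 0.048404.
Then c = 363 − a·661 − b·1047 = 155.07.
At (121, 1382): z_contact = 28.79 + 66.89 + 155.07 = 250.75 m.
Depth below ground = 309.2 − 250.75 = 58.4 m.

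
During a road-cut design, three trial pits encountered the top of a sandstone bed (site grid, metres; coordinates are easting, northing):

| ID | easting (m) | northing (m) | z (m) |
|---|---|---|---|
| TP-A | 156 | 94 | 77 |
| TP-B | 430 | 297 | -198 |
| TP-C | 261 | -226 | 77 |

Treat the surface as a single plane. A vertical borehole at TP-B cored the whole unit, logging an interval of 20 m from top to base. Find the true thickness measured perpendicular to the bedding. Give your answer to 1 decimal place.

15.2 m

Let the plane be z = a·easting + b·northing + c.
TP-B−TP-A: 274a + 203b = −275;  TP-C−TP-A: 105a − 320b = 0.
Solving gives a = −0.80738, b = −0.26492.
|∇z| = √(a²+b²) = 0.84973, so dip δ = arctan(0.84973) = 40.36°.
True thickness = vertical thickness × cos δ = 20 × cos 40.36° = 15.2 m.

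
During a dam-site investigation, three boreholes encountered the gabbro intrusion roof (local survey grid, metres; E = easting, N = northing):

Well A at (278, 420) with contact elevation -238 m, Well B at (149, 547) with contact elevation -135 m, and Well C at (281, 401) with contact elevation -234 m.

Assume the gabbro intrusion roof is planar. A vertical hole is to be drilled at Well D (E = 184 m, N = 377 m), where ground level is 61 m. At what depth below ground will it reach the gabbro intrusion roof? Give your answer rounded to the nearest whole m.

Two edge vectors: Well A→Well B = (-129, 127, 103), Well A→Well C = (3, -19, 4).
Normal n = (Well A→Well B) × (Well A→Well C) = (2465, 825, 2070).
So ∂z/∂E = −n_x/n_z = −1.19082 and ∂z/∂N = −n_y/n_z = −0.39855.
Intercept c from Well A: -238 + 331.05 + 167.39 = 260.44.
At (184, 377): z_contact = −219.1 − 150.3 + 260.44 = -108.9 m.
Depth below ground = 61 − (-108.9) = 170 m.

170 m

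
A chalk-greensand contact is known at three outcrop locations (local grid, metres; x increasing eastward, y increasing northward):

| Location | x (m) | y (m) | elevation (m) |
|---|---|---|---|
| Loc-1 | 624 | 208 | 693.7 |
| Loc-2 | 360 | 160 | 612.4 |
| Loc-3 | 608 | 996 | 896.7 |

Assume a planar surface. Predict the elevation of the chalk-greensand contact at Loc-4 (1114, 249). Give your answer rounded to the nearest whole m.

Let the plane be z = a·x + b·y + c.
Loc-2−Loc-1: −264a − 48b = −81.3;  Loc-3−Loc-1: −16a + 788b = 203.
Solving gives a = 0.26016, b = 0.26290.
Then c = 693.7 − a·624 − b·208 = 476.68.
At (1114, 249): z = 289.8 + 65.5 + 476.68 = 832.0 m.

832 m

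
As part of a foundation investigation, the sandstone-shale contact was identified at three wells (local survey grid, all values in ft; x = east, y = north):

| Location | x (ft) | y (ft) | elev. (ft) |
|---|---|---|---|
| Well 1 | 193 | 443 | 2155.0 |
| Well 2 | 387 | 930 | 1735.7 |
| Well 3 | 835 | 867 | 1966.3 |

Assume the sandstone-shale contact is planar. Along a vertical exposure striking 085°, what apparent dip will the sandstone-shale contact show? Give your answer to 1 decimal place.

15.8°

Two edge vectors: Well 1→Well 2 = (194, 487, -419.3), Well 1→Well 3 = (642, 424, -188.7).
Normal n = (Well 1→Well 2) × (Well 1→Well 3) = (85886.3, -232582.8, -230398).
So ∂z/∂x = −n_x/n_z = 0.37277 and ∂z/∂y = −n_y/n_z = −1.00948.
Unit vector along 085° is (sin 85°, cos 85°) = (0.9962, 0.0872).
Slope in that direction = a·(0.9962) + b·(0.0872) = 0.28337.
Apparent dip = arctan|0.28337| = 15.8° (true dip is 47.1°, so apparent ≤ true as expected).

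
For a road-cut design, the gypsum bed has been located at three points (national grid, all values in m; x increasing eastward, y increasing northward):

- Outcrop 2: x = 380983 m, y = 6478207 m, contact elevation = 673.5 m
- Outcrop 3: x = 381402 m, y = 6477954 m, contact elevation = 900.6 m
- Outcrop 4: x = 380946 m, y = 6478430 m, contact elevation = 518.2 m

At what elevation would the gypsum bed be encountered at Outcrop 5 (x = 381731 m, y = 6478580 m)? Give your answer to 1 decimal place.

523.1 m

Let the plane be z = a·x + b·y + c.
Outcrop 3−Outcrop 2: 419a − 253b = 227.1;  Outcrop 4−Outcrop 2: −37a + 223b = −155.3.
Solving gives a = 0.135025453, b = −0.674009230.
Then c = 673.5 − a·380983 − b·6478207 = 4315602.41.
At (381731, 6478580): z = 51543.4 − 4366622.7 + 4315602.41 = 523.1 m.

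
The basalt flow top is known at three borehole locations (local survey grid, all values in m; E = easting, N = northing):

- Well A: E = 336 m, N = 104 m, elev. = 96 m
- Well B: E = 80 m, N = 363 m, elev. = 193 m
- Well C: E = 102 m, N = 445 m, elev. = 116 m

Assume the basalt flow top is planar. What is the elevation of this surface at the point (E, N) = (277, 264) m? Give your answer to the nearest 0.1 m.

Two edge vectors: Well A→Well B = (-256, 259, 97), Well A→Well C = (-234, 341, 20).
Normal n = (Well A→Well B) × (Well A→Well C) = (-27897, -17578, -26690).
So ∂z/∂E = −n_x/n_z = −1.04522 and ∂z/∂N = −n_y/n_z = −0.65860.
Intercept c from Well A: 96 + 351.19 + 68.49 = 515.69.
At (277, 264): z = −289.5 − 173.9 + 515.69 = 52.3 m.

52.3 m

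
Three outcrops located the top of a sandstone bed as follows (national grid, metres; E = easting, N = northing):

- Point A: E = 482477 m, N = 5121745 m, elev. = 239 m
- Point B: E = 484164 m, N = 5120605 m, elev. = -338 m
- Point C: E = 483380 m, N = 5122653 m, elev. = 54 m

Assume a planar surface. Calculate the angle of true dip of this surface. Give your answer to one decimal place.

Two edge vectors: Point A→Point B = (1687, -1140, -577), Point A→Point C = (903, 908, -185).
Normal n = (Point A→Point B) × (Point A→Point C) = (734816, -208936, 2561216).
So ∂z/∂E = −n_x/n_z = −0.28690 and ∂z/∂N = −n_y/n_z = 0.08158.
Gradient magnitude |∇z| = √(a² + b²) = √(0.08231 + 0.00665) = 0.29827.
True dip = arctan(0.29827) = 16.6°, dipping toward ESE (azimuth ≈ 106°).

16.6°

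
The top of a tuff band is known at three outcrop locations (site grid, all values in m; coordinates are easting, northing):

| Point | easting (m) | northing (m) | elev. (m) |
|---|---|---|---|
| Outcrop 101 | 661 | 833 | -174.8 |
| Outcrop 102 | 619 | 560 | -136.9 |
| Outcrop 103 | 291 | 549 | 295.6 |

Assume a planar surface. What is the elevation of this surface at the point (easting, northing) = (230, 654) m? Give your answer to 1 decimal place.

Let the plane be z = a·easting + b·northing + c.
Outcrop 102−Outcrop 101: −42a − 273b = 37.9;  Outcrop 103−Outcrop 101: −370a − 284b = 470.4.
Solving gives a = −1.32076, b = 0.06437.
Then c = -174.8 − a·661 − b·833 = 644.60.
At (230, 654): z = −303.8 + 42.1 + 644.60 = 382.9 m.

382.9 m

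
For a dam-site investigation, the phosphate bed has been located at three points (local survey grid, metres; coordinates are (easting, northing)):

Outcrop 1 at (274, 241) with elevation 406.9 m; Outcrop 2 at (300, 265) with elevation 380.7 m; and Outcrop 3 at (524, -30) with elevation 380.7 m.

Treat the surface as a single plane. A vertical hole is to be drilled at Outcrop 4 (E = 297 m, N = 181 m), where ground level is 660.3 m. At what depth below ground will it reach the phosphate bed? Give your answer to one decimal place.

Two edge vectors: Outcrop 1→Outcrop 2 = (26, 24, -26.2), Outcrop 1→Outcrop 3 = (250, -271, -26.2).
Normal n = (Outcrop 1→Outcrop 2) × (Outcrop 1→Outcrop 3) = (-7729, -5868.8, -13046).
So ∂z/∂E = −n_x/n_z = −0.59244 and ∂z/∂N = −n_y/n_z = −0.44985.
Intercept c from Outcrop 1: 406.9 + 162.33 + 108.41 = 677.64.
At (297, 181): z_contact = −175.96 − 81.42 + 677.64 = 420.27 m.
Depth below ground = 660.3 − 420.27 = 240.0 m.

240.0 m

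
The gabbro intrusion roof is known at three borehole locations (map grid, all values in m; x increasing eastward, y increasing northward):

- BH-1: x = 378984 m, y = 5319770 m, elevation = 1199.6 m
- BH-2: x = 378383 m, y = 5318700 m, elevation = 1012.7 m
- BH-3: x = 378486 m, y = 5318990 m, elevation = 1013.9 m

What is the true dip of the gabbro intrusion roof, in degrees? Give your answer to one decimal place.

Two edge vectors: BH-1→BH-2 = (-601, -1070, -186.9), BH-1→BH-3 = (-498, -780, -185.7).
Normal n = (BH-1→BH-2) × (BH-1→BH-3) = (52917, -18529.5, -64080).
So ∂z/∂x = −n_x/n_z = 0.82580 and ∂z/∂y = −n_y/n_z = −0.28916.
Gradient magnitude |∇z| = √(a² + b²) = √(0.68194 + 0.08361) = 0.87496.
True dip = arctan(0.87496) = 41.2°, dipping toward WNW (azimuth ≈ 289°).

41.2°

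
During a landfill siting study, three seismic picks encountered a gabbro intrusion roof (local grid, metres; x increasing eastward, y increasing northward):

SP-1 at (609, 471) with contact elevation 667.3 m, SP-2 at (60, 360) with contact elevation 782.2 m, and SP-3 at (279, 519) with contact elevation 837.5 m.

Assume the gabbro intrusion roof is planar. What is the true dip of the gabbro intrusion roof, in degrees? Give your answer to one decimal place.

43.9°

Two edge vectors: SP-1→SP-2 = (-549, -111, 114.9), SP-1→SP-3 = (-330, 48, 170.2).
Normal n = (SP-1→SP-2) × (SP-1→SP-3) = (-24407.4, 55522.8, -62982).
So ∂z/∂x = −n_x/n_z = −0.38753 and ∂z/∂y = −n_y/n_z = 0.88157.
Gradient magnitude |∇z| = √(a² + b²) = √(0.15018 + 0.77716) = 0.96298.
True dip = arctan(0.96298) = 43.9°, dipping toward SSE (azimuth ≈ 156°).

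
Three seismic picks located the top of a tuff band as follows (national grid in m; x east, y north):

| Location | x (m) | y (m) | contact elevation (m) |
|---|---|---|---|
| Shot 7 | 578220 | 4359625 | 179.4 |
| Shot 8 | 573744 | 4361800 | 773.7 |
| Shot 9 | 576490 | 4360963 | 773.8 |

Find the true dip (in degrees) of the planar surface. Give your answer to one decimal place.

Two edge vectors: Shot 7→Shot 8 = (-4476, 2175, 594.3), Shot 7→Shot 9 = (-1730, 1338, 594.4).
Normal n = (Shot 7→Shot 8) × (Shot 7→Shot 9) = (497646.6, 1632395.4, -2226138).
So ∂z/∂x = −n_x/n_z = 0.22355 and ∂z/∂y = −n_y/n_z = 0.73329.
Gradient magnitude |∇z| = √(a² + b²) = √(0.04997 + 0.53771) = 0.76660.
True dip = arctan(0.76660) = 37.5°, dipping toward SSW (azimuth ≈ 197°).

37.5°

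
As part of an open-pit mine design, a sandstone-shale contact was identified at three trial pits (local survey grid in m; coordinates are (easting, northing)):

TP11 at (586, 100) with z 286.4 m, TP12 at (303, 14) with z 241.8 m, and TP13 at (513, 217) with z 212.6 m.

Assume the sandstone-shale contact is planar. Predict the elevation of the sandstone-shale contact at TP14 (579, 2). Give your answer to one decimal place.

328.2 m

Two edge vectors: TP11→TP12 = (-283, -86, -44.6), TP11→TP13 = (-73, 117, -73.8).
Normal n = (TP11→TP12) × (TP11→TP13) = (11565, -17629.6, -39389).
So ∂z/∂E = −n_x/n_z = 0.29361 and ∂z/∂N = −n_y/n_z = −0.44758.
Intercept c from TP11: 286.4 − 172.06 + 44.76 = 159.10.
At (579, 2): z = 170.0 − 0.9 + 159.10 = 328.2 m.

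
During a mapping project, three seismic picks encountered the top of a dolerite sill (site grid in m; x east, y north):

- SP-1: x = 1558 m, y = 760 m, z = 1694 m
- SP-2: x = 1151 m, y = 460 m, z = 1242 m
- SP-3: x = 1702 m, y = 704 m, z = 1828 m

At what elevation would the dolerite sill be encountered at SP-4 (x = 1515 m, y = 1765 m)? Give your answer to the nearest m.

1812 m

Two edge vectors: SP-1→SP-2 = (-407, -300, -452), SP-1→SP-3 = (144, -56, 134).
Normal n = (SP-1→SP-2) × (SP-1→SP-3) = (-65512, -10550, 65992).
So ∂z/∂x = −n_x/n_z = 0.99273 and ∂z/∂y = −n_y/n_z = 0.15987.
Intercept c from SP-1: 1694 − 1546.67 − 121.50 = 25.83.
At (1515, 1765): z = 1504.0 + 282.2 + 25.83 = 1812.0 m.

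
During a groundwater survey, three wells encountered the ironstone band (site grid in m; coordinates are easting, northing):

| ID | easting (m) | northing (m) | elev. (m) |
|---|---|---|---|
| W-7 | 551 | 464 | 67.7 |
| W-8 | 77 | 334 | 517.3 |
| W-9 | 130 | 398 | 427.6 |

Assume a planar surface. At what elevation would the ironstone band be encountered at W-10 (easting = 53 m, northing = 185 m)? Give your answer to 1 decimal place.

653.6 m

Two edge vectors: W-7→W-8 = (-474, -130, 449.6), W-7→W-9 = (-421, -66, 359.9).
Normal n = (W-7→W-8) × (W-7→W-9) = (-17113.4, -18689, -23446).
So ∂z/∂easting = −n_x/n_z = −0.72991 and ∂z/∂northing = −n_y/n_z = −0.79711.
Intercept c from W-7: 67.7 + 402.18 + 369.86 = 839.74.
At (53, 185): z = −38.7 − 147.5 + 839.74 = 653.6 m.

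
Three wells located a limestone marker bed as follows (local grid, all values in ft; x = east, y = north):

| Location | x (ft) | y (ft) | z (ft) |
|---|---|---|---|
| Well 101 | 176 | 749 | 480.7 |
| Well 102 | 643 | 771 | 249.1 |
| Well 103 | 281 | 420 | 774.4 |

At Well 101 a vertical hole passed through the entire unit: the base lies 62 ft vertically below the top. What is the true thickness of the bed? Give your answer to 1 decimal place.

41.1 ft

Let the plane be z = a·x + b·y + c.
Well 102−Well 101: 467a + 22b = −231.6;  Well 103−Well 101: 105a − 329b = 293.7.
Solving gives a = −0.44715, b = −1.03541.
|∇z| = √(a²+b²) = 1.12784, so dip δ = arctan(1.12784) = 48.44°.
True thickness = vertical thickness × cos δ = 62 × cos 48.44° = 41.1 ft.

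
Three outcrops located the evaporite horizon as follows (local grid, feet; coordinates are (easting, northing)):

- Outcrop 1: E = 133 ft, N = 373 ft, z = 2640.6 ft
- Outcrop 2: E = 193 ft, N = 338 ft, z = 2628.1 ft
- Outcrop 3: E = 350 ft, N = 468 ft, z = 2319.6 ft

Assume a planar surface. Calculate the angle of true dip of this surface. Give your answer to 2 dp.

57.28°

Let the plane be z = a·E + b·N + c.
Outcrop 2−Outcrop 1: 60a − 35b = −12.5;  Outcrop 3−Outcrop 1: 217a + 95b = −321.
Solving gives a = −0.93437, b = −1.24464.
Gradient magnitude |∇z| = √(a² + b²) = √(0.87305 + 1.54913) = 1.55634.
True dip = arctan(1.55634) = 57.28°, dipping toward NE (azimuth ≈ 037°).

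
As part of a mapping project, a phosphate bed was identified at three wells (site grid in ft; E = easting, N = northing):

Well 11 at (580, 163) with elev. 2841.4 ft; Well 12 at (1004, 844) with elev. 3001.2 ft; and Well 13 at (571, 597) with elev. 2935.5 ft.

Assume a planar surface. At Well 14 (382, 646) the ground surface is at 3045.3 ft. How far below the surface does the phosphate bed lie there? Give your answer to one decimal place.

Two edge vectors: Well 11→Well 12 = (424, 681, 159.8), Well 11→Well 13 = (-9, 434, 94.1).
Normal n = (Well 11→Well 12) × (Well 11→Well 13) = (-5271.1, -41336.6, 190145).
So ∂z/∂E = −n_x/n_z = 0.027721 and ∂z/∂N = −n_y/n_z = 0.217395.
Intercept c from Well 11: 2841.4 − 16.08 − 35.44 = 2789.89.
At (382, 646): z_contact = 10.59 + 140.44 + 2789.89 = 2940.91 ft.
Depth below ground = 3045.3 − 2940.91 = 104.4 ft.

104.4 ft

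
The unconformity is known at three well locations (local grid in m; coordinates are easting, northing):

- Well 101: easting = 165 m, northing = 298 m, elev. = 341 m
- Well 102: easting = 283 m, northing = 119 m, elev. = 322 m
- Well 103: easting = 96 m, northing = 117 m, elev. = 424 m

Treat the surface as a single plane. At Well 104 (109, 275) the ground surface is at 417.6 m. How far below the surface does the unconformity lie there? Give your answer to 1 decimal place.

Let the plane be z = a·easting + b·northing + c.
Well 102−Well 101: 118a − 179b = −19;  Well 103−Well 101: −69a − 181b = 83.
Solving gives a = −0.54276, b = −0.25165.
Then c = 341 − a·165 − b·298 = 505.55.
At (109, 275): z_contact = −59.16 − 69.20 + 505.55 = 377.18 m.
Depth below ground = 417.6 − 377.18 = 40.4 m.

40.4 m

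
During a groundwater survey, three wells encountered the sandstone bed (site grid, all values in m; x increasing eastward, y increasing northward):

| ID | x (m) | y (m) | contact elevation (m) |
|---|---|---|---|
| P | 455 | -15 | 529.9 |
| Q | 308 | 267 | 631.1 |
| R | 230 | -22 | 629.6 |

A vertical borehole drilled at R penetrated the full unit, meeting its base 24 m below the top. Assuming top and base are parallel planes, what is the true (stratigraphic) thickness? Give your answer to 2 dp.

Two edge vectors: P→Q = (-147, 282, 101.2), P→R = (-225, -7, 99.7).
Normal n = (P→Q) × (P→R) = (28823.8, -8114.1, 64479).
So ∂z/∂x = −n_x/n_z = −0.44703 and ∂z/∂y = −n_y/n_z = 0.12584.
|∇z| = √(a²+b²) = 0.46440, so dip δ = arctan(0.46440) = 24.91°.
True thickness = vertical thickness × cos δ = 24 × cos 24.91° = 21.77 m.

21.77 m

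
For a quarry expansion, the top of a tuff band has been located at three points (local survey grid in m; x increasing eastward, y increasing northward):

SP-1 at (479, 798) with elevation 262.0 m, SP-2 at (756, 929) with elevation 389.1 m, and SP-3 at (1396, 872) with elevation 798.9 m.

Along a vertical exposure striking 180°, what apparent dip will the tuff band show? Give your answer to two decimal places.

17.90°

Let the plane be z = a·x + b·y + c.
SP-2−SP-1: 277a + 131b = 127.1;  SP-3−SP-1: 917a + 74b = 536.9.
Solving gives a = 0.61155, b = −0.32290.
Unit vector along 180° is (sin 180°, cos 180°) = (0.0000, -1.0000).
Slope in that direction = a·(0.0000) + b·(-1.0000) = 0.32290.
Apparent dip = arctan|0.32290| = 17.90° (true dip is 34.7°, so apparent ≤ true as expected).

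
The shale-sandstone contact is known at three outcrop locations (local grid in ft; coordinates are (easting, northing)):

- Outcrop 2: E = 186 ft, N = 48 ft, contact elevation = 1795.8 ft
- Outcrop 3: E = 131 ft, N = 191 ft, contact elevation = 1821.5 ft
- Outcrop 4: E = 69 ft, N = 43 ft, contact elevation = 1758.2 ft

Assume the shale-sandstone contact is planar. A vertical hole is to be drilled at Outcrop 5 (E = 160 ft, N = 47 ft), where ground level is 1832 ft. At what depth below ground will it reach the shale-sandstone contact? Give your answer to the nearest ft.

Let the plane be z = a·E + b·N + c.
Outcrop 3−Outcrop 2: −55a + 143b = 25.7;  Outcrop 4−Outcrop 2: −117a − 5b = −37.6.
Solving gives a = 0.30861, b = 0.29842.
Then c = 1795.8 − a·186 − b·48 = 1724.07.
At (160, 47): z_contact = 49.4 + 14.0 + 1724.07 = 1787.5 ft.
Depth below ground = 1832 − 1787.5 = 45 ft.

45 ft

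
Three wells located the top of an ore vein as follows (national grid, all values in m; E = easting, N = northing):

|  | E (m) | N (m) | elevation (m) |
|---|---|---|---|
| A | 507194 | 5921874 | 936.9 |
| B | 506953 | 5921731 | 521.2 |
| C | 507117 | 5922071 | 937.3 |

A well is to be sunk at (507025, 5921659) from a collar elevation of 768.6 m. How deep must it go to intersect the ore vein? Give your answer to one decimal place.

186.2 m

Two edge vectors: A→B = (-241, -143, -415.7), A→C = (-77, 197, 0.4).
Normal n = (A→B) × (A→C) = (81835.7, 32105.3, -58488).
So ∂z/∂E = −n_x/n_z = 1.399187868 and ∂z/∂N = −n_y/n_z = 0.548921146.
Intercept c from A: 936.9 − 709659.69 − 3250641.86 = −3959364.66.
At (507025, 5921659): z_contact = 709423.23 + 3250523.85 − 3959364.66 = 582.42 m.
Depth below ground = 768.6 − 582.42 = 186.2 m.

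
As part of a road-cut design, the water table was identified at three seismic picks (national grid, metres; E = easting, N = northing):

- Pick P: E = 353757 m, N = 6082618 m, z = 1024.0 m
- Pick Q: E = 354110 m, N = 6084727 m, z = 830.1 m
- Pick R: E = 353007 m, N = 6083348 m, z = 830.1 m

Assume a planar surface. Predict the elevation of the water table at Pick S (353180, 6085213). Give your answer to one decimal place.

Two edge vectors: Pick P→Pick Q = (353, 2109, -193.9), Pick P→Pick R = (-750, 730, -193.9).
Normal n = (Pick P→Pick Q) × (Pick P→Pick R) = (-267388.1, 213871.7, 1839440).
So ∂z/∂E = −n_x/n_z = 0.145363861 and ∂z/∂N = −n_y/n_z = −0.116270006.
Intercept c from Pick P: 1024 − 51423.48 + 707226.03 = 656826.55.
At (353180, 6085213): z = 51339.6 − 707527.8 + 656826.55 = 638.4 m.

638.4 m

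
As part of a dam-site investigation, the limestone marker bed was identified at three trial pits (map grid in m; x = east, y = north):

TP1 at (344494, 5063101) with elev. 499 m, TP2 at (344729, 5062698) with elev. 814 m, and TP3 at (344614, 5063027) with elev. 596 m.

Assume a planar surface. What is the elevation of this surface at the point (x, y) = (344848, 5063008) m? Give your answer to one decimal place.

724.4 m

Two edge vectors: TP1→TP2 = (235, -403, 315), TP1→TP3 = (120, -74, 97).
Normal n = (TP1→TP2) × (TP1→TP3) = (-15781, 15005, 30970).
So ∂z/∂x = −n_x/n_z = 0.509557636 and ∂z/∂y = −n_y/n_z = −0.484501130.
Intercept c from TP1: 499 − 175539.55 + 2453078.16 = 2278037.61.
At (344848, 5063008): z = 175719.9 − 2453033.1 + 2278037.61 = 724.4 m.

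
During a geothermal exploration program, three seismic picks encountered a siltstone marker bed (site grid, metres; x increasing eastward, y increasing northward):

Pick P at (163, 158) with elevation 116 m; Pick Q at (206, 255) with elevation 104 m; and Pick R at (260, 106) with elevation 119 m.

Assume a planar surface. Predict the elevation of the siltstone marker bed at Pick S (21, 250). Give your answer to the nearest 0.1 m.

Let the plane be z = a·x + b·y + c.
Pick Q−Pick P: 43a + 97b = −12;  Pick R−Pick P: 97a − 52b = 3.
Solving gives a = −0.02860, b = −0.11103.
Then c = 116 − a·163 − b·158 = 138.20.
At (21, 250): z = −0.6 − 27.8 + 138.20 = 109.8 m.

109.8 m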